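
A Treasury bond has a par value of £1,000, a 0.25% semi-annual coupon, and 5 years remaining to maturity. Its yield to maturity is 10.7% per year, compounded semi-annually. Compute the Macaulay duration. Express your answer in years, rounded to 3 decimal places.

4.961 years

Periodic yield y = 0.0535. Discount each cash flow and weight by its period:
  t   CF        PV=CF/(1+0.0535)^t    t·PV
  1         1.25         1.1865         1.1865
  2         1.25         1.1263         2.2525
  3         1.25         1.0691         3.2072
  4         1.25         1.0148         4.0591
  5         1.25         0.9632         4.8162
  6         1.25         0.9143         5.4860
  7         1.25         0.8679         6.0753
  8         1.25         0.8238         6.5906
  9         1.25         0.7820         7.0379
  10    1,001.25       594.5620     5,945.6197
  Σ                    603.3099     5,986.3311
Price P = Σ PV = 603.3099.
Macaulay duration = Σ(t·PV) / P = 5,986.3311 / 603.3099 = 9.92248 half-year periods.
In years: 9.92248 / 2 = 4.96124 years.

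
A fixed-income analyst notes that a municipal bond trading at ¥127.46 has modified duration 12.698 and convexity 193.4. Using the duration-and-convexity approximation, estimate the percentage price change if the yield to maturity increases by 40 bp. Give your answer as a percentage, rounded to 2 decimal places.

Duration effect: -D_mod·Δy = -12.698 × (+0.004) = -0.050792
Convexity effect: ½·C·(Δy)² = 0.5 × 193.4 × (0.004)² = +0.0015472
ΔP/P ≈ -0.050792 + 0.0015472 = -0.0492448
= -4.92448%.

-4.92%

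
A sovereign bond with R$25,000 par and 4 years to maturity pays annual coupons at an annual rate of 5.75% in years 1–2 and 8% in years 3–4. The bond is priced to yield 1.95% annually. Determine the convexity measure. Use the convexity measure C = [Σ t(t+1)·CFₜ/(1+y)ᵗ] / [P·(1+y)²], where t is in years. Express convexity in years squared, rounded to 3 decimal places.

With y = 0.0195:
  t   CF        PV=CF/(1+0.0195)^t    t·PV        t(t+1)·PV
  1     1,437.50     1,410.0049     1,410.0049       2,820.0098
  2     1,437.50     1,383.0357     2,766.0714       8,298.2142
  3     2,000.00     1,887.4189     5,662.2568      22,649.0271
  4    27,000.00    24,992.7960    99,971.1839     499,855.9193
  Σ                 29,673.2555   109,809.5169     533,623.1704
P = 29,673.2555.
Convexity = Σ t(t+1)·PV / [P·(1+y)²] = 533,623.1704 / (29,673.2555 × 1.039380) = 17.30195.

17.302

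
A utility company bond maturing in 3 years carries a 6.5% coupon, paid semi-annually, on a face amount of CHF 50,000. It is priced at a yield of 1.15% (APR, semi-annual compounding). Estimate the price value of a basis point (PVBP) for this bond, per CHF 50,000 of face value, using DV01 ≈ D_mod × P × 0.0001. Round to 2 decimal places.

Periodic yield y = 0.00575.
  t   CF        PV=CF/(1+0.00575)^t    t·PV
  1     1,625.00     1,615.7097     1,615.7097
  2     1,625.00     1,606.4725     3,212.9449
  3     1,625.00     1,597.2880     4,791.8641
  4     1,625.00     1,588.1561     6,352.6246
  5     1,625.00     1,579.0765     7,895.3823
  6    51,625.00    49,879.2388   299,275.4328
  Σ                 57,865.9416   323,143.9584
P = 57,865.9416; D_Mac = 5.58435 half-year periods = 2.79218 yrs; D_mod = 2.77621 yrs.
DV01 ≈ 2.77621 × 57,865.9416 × 0.0001 = 16.064825.

CHF 16.06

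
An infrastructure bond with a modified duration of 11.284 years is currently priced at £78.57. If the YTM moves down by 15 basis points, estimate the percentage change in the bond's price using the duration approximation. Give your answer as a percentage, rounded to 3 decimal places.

+1.693%

Duration approximation: ΔP/P ≈ -D_mod · Δy = -11.284 × (-0.0015) = +0.016926.
As a percentage: +1.6926%.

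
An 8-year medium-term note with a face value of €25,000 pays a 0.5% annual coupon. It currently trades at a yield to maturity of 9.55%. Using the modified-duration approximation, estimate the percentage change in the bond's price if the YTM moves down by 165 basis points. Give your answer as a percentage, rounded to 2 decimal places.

+11.73%

Periodic yield y = 0.0955. Modified duration first:
  t   CF        PV=CF/(1+0.0955)^t    t·PV
  1       125.00       114.1031       114.1031
  2       125.00       104.1562       208.3125
  3       125.00        95.0764       285.2293
  4       125.00        86.7882       347.1526
  5       125.00        79.2224       396.1121
  6       125.00        72.3162       433.8973
  7       125.00        66.0121       462.0845
  8    25,125.00    12,111.7533    96,894.0262
  Σ                 12,729.4280    99,140.9176
P = 12,729.4280; D_Mac = 7.78832 yrs; D_mod = 7.78832/(1+0.0955) = 7.10938 yrs.
ΔP/P ≈ -D_mod · Δy = -7.10938 × (-0.0165) = +0.117305 = +11.7305%.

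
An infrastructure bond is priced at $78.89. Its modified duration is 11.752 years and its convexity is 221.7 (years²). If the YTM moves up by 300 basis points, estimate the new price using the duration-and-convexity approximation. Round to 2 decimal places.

Duration effect: -D_mod·Δy = -11.752 × (+0.03) = -0.352560
Convexity effect: ½·C·(Δy)² = 0.5 × 221.7 × (0.03)² = +0.0997650
ΔP/P ≈ -0.352560 + 0.0997650 = -0.252795
New price ≈ 78.89 × (1 - 0.252795) = 58.94700245.

$58.95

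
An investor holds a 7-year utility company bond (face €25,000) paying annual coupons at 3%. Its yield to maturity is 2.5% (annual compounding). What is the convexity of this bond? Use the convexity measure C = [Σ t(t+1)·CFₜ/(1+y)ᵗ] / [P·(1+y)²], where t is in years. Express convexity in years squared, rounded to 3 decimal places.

With y = 0.025:
  t   CF        PV=CF/(1+0.025)^t    t·PV        t(t+1)·PV
  1       750.00       731.7073       731.7073       1,463.4146
  2       750.00       713.8608     1,427.7216       4,283.1648
  3       750.00       696.4496     2,089.3487       8,357.3947
  4       750.00       679.4630     2,717.8519      13,589.2597
  5       750.00       662.8907     3,314.4536      19,886.7215
  6       750.00       646.7226     3,880.3359      27,162.3513
  7    25,750.00    21,662.5798   151,638.0586   1,213,104.4690
  Σ                 25,793.6738   165,799.4776   1,287,846.7755
P = 25,793.6738.
Convexity = Σ t(t+1)·PV / [P·(1+y)²] = 1,287,846.7755 / (25,793.6738 × 1.050625) = 47.52294.

47.523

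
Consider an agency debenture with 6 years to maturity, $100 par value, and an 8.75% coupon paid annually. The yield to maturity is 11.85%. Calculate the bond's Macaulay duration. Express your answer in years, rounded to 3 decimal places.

4.830 years

Periodic yield y = 0.1185. Discount each cash flow and weight by its year:
  t   CF        PV=CF/(1+0.1185)^t    t·PV
  1         8.75         7.8230         7.8230
  2         8.75         6.9942        13.9883
  3         8.75         6.2532        18.7595
  4         8.75         5.5907        22.3627
  5         8.75         4.9984        24.9918
  6       108.75        55.5410       333.2457
  Σ                     87.2003       421.1711
Price P = Σ PV = 87.2003.
Macaulay duration = Σ(t·PV) / P = 421.1711 / 87.2003 = 4.82993 years.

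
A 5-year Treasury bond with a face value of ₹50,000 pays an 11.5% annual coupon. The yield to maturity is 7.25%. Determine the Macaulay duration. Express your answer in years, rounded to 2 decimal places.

4.15 years

Periodic yield y = 0.0725. Discount each cash flow and weight by its year:
  t   CF        PV=CF/(1+0.0725)^t    t·PV
  1     5,750.00     5,361.3054     5,361.3054
  2     5,750.00     4,998.8861     9,997.7722
  3     5,750.00     4,660.9661    13,982.8982
  4     5,750.00     4,345.8891    17,383.5565
  5    55,750.00    39,287.8594   196,439.2972
  Σ                 58,654.9061   243,164.8295
Price P = Σ PV = 58,654.9061.
Macaulay duration = Σ(t·PV) / P = 243,164.8295 / 58,654.9061 = 4.14569 years.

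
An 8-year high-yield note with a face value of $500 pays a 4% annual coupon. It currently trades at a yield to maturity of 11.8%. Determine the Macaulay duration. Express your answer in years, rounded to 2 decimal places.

Periodic yield y = 0.118. Discount each cash flow and weight by its year:
  t   CF        PV=CF/(1+0.118)^t    t·PV
  1        20.00        17.8891        17.8891
  2        20.00        16.0010        32.0019
  3        20.00        14.3121        42.9364
  4        20.00        12.8016        51.2062
  5        20.00        11.4504        57.2520
  6        20.00        10.2419        61.4512
  7        20.00         9.1609        64.1262
  8       520.00       213.0438     1,704.3505
  Σ                    304.9007     2,031.2136
Price P = Σ PV = 304.9007.
Macaulay duration = Σ(t·PV) / P = 2,031.2136 / 304.9007 = 6.66189 years.

6.66 years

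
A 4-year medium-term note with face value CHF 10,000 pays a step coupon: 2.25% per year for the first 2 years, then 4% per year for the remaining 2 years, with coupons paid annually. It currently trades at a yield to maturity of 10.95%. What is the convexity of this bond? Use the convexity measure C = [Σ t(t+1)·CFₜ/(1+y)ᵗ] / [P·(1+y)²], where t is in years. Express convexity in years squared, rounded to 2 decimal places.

15.33

With y = 0.1095:
  t   CF        PV=CF/(1+0.1095)^t    t·PV        t(t+1)·PV
  1       225.00       202.7941       202.7941         405.5881
  2       225.00       182.7797       365.5594       1,096.6781
  3       400.00       292.8721       878.6164       3,514.4658
  4    10,400.00     6,863.1598    27,452.6393     137,263.1966
  Σ                  7,541.6057    28,899.6092     142,279.9286
P = 7,541.6057.
Convexity = Σ t(t+1)·PV / [P·(1+y)²] = 142,279.9286 / (7,541.6057 × 1.230990) = 15.32587.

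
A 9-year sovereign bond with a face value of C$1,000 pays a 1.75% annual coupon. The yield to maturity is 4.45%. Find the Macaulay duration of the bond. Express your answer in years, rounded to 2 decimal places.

8.32 years

Periodic yield y = 0.0445. Discount each cash flow and weight by its year:
  t   CF        PV=CF/(1+0.0445)^t    t·PV
  1        17.50        16.7544        16.7544
  2        17.50        16.0406        32.0812
  3        17.50        15.3572        46.0717
  4        17.50        14.7029        58.8118
  5        17.50        14.0765        70.3827
  6        17.50        13.4768        80.8609
  7        17.50        12.9027        90.3186
  8        17.50        12.3529        98.8236
  9     1,017.50       687.6357     6,188.7213
  Σ                    803.2999     6,682.8262
Price P = Σ PV = 803.2999.
Macaulay duration = Σ(t·PV) / P = 6,682.8262 / 803.2999 = 8.31922 years.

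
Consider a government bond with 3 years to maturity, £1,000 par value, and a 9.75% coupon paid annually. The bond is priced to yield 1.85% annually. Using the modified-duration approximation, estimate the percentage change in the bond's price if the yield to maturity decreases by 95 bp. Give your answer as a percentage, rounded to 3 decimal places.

+2.582%

Periodic yield y = 0.0185. Modified duration first:
  t   CF        PV=CF/(1+0.0185)^t    t·PV
  1        97.50        95.7290        95.7290
  2        97.50        93.9902       187.9804
  3     1,097.50     1,038.7749     3,116.3246
  Σ                  1,228.4941     3,400.0340
P = 1,228.4941; D_Mac = 2.76764 yrs; D_mod = 2.76764/(1+0.0185) = 2.71737 yrs.
ΔP/P ≈ -D_mod · Δy = -2.71737 × (-0.0095) = +0.025815 = +2.5815%.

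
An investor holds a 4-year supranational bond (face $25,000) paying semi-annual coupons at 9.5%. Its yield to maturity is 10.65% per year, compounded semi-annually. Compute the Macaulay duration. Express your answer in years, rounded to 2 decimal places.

3.41 years

Periodic yield y = 0.05325. Discount each cash flow and weight by its period:
  t   CF        PV=CF/(1+0.05325)^t    t·PV
  1     1,187.50     1,127.4626     1,127.4626
  2     1,187.50     1,070.4606     2,140.9212
  3     1,187.50     1,016.3405     3,049.0214
  4     1,187.50       964.9565     3,859.8261
  5     1,187.50       916.1704     4,580.8522
  6     1,187.50       869.8509     5,219.1053
  7     1,187.50       825.8731     5,781.1120
  8    26,187.50    17,291.8834   138,335.0670
  Σ                 24,082.9981   164,093.3679
Price P = Σ PV = 24,082.9981.
Macaulay duration = Σ(t·PV) / P = 164,093.3679 / 24,082.9981 = 6.81366 half-year periods.
In years: 6.81366 / 2 = 3.40683 years.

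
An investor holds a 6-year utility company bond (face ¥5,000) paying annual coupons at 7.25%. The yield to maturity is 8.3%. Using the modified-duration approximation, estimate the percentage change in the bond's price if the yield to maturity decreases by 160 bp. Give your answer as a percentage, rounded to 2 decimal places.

+7.46%

Periodic yield y = 0.083. Modified duration first:
  t   CF        PV=CF/(1+0.083)^t    t·PV
  1       362.50       334.7184       334.7184
  2       362.50       309.0659       618.1318
  3       362.50       285.3794       856.1382
  4       362.50       263.5082     1,054.0329
  5       362.50       243.3132     1,216.5662
  6     5,362.50     3,323.5068    19,941.0405
  Σ                  4,759.4919    24,020.6280
P = 4,759.4919; D_Mac = 5.04689 yrs; D_mod = 5.04689/(1+0.083) = 4.66010 yrs.
ΔP/P ≈ -D_mod · Δy = -4.66010 × (-0.016) = +0.074562 = +7.4562%.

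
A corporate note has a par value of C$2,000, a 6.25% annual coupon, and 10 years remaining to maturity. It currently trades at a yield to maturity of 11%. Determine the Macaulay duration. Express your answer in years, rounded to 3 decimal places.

Periodic yield y = 0.11. Discount each cash flow and weight by its year:
  t   CF        PV=CF/(1+0.11)^t    t·PV
  1       125.00       112.6126       112.6126
  2       125.00       101.4528       202.9056
  3       125.00        91.3989       274.1968
  4       125.00        82.3414       329.3655
  5       125.00        74.1814       370.9071
  6       125.00        66.8301       400.9806
  7       125.00        60.2073       421.4511
  8       125.00        54.2408       433.9265
  9       125.00        48.8656       439.7904
  10    2,125.00       748.3920     7,483.9202
  Σ                  1,440.5230    10,470.0563
Price P = Σ PV = 1,440.5230.
Macaulay duration = Σ(t·PV) / P = 10,470.0563 / 1,440.5230 = 7.26823 years.

7.268 years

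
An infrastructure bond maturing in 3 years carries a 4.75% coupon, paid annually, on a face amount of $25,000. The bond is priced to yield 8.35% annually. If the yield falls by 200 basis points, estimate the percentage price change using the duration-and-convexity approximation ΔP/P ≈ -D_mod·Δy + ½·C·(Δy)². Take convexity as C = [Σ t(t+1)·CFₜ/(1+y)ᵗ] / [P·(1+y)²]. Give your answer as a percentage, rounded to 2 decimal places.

+5.47%

With y = 0.0835:
  t   CF        PV=CF/(1+0.0835)^t    t·PV        t(t+1)·PV
  1     1,187.50     1,095.9852     1,095.9852       2,191.9705
  2     1,187.50     1,011.5231     2,023.0461       6,069.1383
  3    26,187.50    20,587.6745    61,763.0235     247,052.0941
  Σ                 22,695.1828    64,882.0549     255,313.2029
P = 22,695.1828; D_Mac = 2.85885 yrs; D_mod = 2.63853 yrs; C = 9.58256.
Duration effect: -2.63853 × (-0.02) = +0.052771
Convexity effect: 0.5 × 9.58256 × (-0.02)² = +0.0019165
ΔP/P ≈ +0.052771 + 0.0019165 = +0.054687 = +5.4687%.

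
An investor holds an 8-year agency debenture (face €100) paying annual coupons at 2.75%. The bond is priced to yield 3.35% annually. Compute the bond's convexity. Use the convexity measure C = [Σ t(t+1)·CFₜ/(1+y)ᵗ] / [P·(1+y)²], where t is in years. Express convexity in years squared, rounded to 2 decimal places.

With y = 0.0335:
  t   CF        PV=CF/(1+0.0335)^t    t·PV        t(t+1)·PV
  1         2.75         2.6609         2.6609           5.3217
  2         2.75         2.5746         5.1492          15.4477
  3         2.75         2.4912         7.4735          29.8939
  4         2.75         2.4104         9.6416          48.2082
  5         2.75         2.3323        11.6614          69.9683
  6         2.75         2.2567        13.5401          94.7805
  7         2.75         2.1835        15.2847         122.2777
  8       102.75        78.9402       631.5213       5,683.6913
  Σ                     95.8497       696.9326       6,069.5893
P = 95.8497.
Convexity = Σ t(t+1)·PV / [P·(1+y)²] = 6,069.5893 / (95.8497 × 1.068122) = 59.28539.

59.29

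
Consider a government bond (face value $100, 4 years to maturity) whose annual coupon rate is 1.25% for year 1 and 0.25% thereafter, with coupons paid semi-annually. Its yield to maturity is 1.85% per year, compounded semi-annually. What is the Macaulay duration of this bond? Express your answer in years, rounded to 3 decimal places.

3.948 years

Periodic yield y = 0.00925. Discount each cash flow and weight by its period:
  t   CF        PV=CF/(1+0.00925)^t    t·PV
  1        0.625         0.6193         0.6193
  2        0.625         0.6136         1.2272
  3        0.125         0.1216         0.3648
  4        0.125         0.1205         0.4819
  5        0.125         0.1194         0.5969
  6        0.125         0.1183         0.7097
  7        0.125         0.1172         0.8204
  8      100.125        93.0149       744.1191
  Σ                     94.8447       748.9392
Price P = Σ PV = 94.8447.
Macaulay duration = Σ(t·PV) / P = 748.9392 / 94.8447 = 7.89648 half-year periods.
In years: 7.89648 / 2 = 3.94824 years.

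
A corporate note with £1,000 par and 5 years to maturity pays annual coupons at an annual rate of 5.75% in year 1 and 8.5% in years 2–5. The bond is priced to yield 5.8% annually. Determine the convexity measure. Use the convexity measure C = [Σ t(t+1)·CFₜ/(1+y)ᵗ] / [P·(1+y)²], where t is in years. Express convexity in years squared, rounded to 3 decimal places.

With y = 0.058:
  t   CF        PV=CF/(1+0.058)^t    t·PV        t(t+1)·PV
  1        57.50        54.3478        54.3478         108.6957
  2        85.00        75.9360       151.8720         455.6159
  3        85.00        71.7731       215.3194         861.2776
  4        85.00        67.8385       271.3540       1,356.7701
  5     1,085.00       818.4674     4,092.3371      24,554.0228
  Σ                  1,088.3629     4,785.2303      27,336.3820
P = 1,088.3629.
Convexity = Σ t(t+1)·PV / [P·(1+y)²] = 27,336.3820 / (1,088.3629 × 1.119364) = 22.43861.

22.439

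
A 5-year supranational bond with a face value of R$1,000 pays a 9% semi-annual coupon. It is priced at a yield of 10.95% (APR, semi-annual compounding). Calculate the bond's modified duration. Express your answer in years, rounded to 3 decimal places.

3.882 years

Periodic yield y = 0.05475. First find Macaulay duration:
  t   CF        PV=CF/(1+0.05475)^t    t·PV
  1        45.00        42.6641        42.6641
  2        45.00        40.4495        80.8991
  3        45.00        38.3499       115.0496
  4        45.00        36.3592       145.4368
  5        45.00        34.4719       172.3594
  6        45.00        32.6825       196.0950
  7        45.00        30.9860       216.9021
  8        45.00        29.3776       235.0208
  9        45.00        27.8527       250.6740
  10    1,045.00       613.2266     6,132.2655
  Σ                    926.4199     7,587.3663
P = 926.4199; Macaulay duration = 7,587.3663 / 926.4199 = 8.18999 half-year periods = 4.09499 years.
Modified duration = D_Mac / (1 + y) = 4.09499 / 1.05475 = 3.88243 years.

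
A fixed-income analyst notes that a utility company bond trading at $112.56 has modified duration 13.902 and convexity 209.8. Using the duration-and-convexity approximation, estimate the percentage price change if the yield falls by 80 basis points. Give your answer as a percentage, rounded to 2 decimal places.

+11.79%

Duration effect: -D_mod·Δy = -13.902 × (-0.008) = +0.111216
Convexity effect: ½·C·(Δy)² = 0.5 × 209.8 × (-0.008)² = +0.0067136
ΔP/P ≈ +0.111216 + 0.0067136 = +0.1179296
= +11.79296%.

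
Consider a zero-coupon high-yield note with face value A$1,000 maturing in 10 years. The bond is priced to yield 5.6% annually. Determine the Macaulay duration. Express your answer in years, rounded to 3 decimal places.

A zero-coupon bond has a single cash flow at maturity, so its Macaulay duration equals its maturity: 10 years.

10.000 years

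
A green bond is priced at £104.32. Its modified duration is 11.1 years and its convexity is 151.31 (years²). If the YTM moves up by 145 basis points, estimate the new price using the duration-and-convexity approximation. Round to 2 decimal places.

Duration effect: -D_mod·Δy = -11.1 × (+0.0145) = -0.160950
Convexity effect: ½·C·(Δy)² = 0.5 × 151.31 × (0.0145)² = +0.01590646375
ΔP/P ≈ -0.160950 + 0.01590646375 = -0.14504353625
New price ≈ 104.32 × (1 - 0.14504353625) = 89.1890582984.

£89.19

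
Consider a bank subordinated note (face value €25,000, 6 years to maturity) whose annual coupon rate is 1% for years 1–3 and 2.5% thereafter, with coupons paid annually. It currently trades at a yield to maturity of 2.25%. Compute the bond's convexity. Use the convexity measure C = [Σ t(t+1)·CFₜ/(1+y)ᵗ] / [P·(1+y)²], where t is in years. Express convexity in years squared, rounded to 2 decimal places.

38.41

With y = 0.0225:
  t   CF        PV=CF/(1+0.0225)^t    t·PV        t(t+1)·PV
  1       250.00       244.4988       244.4988         488.9976
  2       250.00       239.1186       478.2372       1,434.7117
  3       250.00       233.8568       701.5705       2,806.2820
  4       625.00       571.7771     2,287.1084      11,435.5418
  5       625.00       559.1952     2,795.9760      16,775.8560
  6    25,625.00    22,422.4970   134,534.9818     941,744.8727
  Σ                 24,270.9435   141,042.3727     974,686.2617
P = 24,270.9435.
Convexity = Σ t(t+1)·PV / [P·(1+y)²] = 974,686.2617 / (24,270.9435 × 1.045506) = 38.41064.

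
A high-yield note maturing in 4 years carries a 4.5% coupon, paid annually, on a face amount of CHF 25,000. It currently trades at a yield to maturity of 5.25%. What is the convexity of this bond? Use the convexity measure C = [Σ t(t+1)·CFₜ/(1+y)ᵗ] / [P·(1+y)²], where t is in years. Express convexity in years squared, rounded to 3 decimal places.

16.527

With y = 0.0525:
  t   CF        PV=CF/(1+0.0525)^t    t·PV        t(t+1)·PV
  1     1,125.00     1,068.8836     1,068.8836       2,137.7672
  2     1,125.00     1,015.5664     2,031.1328       6,093.3983
  3     1,125.00       964.9087     2,894.7260      11,578.9040
  4    26,125.00    21,289.6186    85,158.4744     425,792.3719
  Σ                 24,338.9773    91,153.2168     445,602.4414
P = 24,338.9773.
Convexity = Σ t(t+1)·PV / [P·(1+y)²] = 445,602.4414 / (24,338.9773 × 1.107756) = 16.52727.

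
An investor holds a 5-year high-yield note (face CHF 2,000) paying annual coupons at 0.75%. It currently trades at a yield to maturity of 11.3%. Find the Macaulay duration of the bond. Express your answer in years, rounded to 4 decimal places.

4.9007 years

Periodic yield y = 0.113. Discount each cash flow and weight by its year:
  t   CF        PV=CF/(1+0.113)^t    t·PV
  1        15.00        13.4771        13.4771
  2        15.00        12.1088        24.2176
  3        15.00        10.8794        32.6383
  4        15.00         9.7749        39.0994
  5     2,015.00     1,179.7751     5,898.8755
  Σ                  1,226.0153     6,008.3079
Price P = Σ PV = 1,226.0153.
Macaulay duration = Σ(t·PV) / P = 6,008.3079 / 1,226.0153 = 4.90068 years.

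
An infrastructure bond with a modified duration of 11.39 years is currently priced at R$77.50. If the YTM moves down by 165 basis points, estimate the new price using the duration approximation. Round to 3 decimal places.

Duration approximation: ΔP/P ≈ -D_mod · Δy = -11.39 × (-0.0165) = +0.187935.
New price ≈ 77.50 × (1 + 0.187935) = 92.0649625.

R$92.065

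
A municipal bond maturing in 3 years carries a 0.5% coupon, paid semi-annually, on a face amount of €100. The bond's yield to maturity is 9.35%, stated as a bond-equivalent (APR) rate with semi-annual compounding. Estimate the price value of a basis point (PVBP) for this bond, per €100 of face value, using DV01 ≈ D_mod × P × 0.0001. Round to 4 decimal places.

Periodic yield y = 0.04675.
  t   CF        PV=CF/(1+0.04675)^t    t·PV
  1         0.25         0.2388         0.2388
  2         0.25         0.2282         0.4563
  3         0.25         0.2180         0.6539
  4         0.25         0.2082         0.8330
  5         0.25         0.1989         0.9947
  6       100.25        76.2126       457.2754
  Σ                     77.3047       460.4522
P = 77.3047; D_Mac = 5.95633 half-year periods = 2.97816 yrs; D_mod = 2.84515 yrs.
DV01 ≈ 2.84515 × 77.3047 × 0.0001 = 0.021994.

€0.0220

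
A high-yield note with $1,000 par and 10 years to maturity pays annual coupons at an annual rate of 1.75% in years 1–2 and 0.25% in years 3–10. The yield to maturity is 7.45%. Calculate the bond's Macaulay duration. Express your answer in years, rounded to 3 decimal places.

9.404 years

Periodic yield y = 0.0745. Discount each cash flow and weight by its year:
  t   CF        PV=CF/(1+0.0745)^t    t·PV
  1        17.50        16.2866        16.2866
  2        17.50        15.1574        30.3148
  3         2.50         2.0152         6.0456
  4         2.50         1.8755         7.5020
  5         2.50         1.7455         8.7273
  6         2.50         1.6244         9.7466
  7         2.50         1.5118        10.5826
  8         2.50         1.4070        11.2559
  9         2.50         1.3094        11.7849
  10    1,002.50       488.6751     4,886.7507
  Σ                    531.6079     4,998.9970
Price P = Σ PV = 531.6079.
Macaulay duration = Σ(t·PV) / P = 4,998.9970 / 531.6079 = 9.40354 years.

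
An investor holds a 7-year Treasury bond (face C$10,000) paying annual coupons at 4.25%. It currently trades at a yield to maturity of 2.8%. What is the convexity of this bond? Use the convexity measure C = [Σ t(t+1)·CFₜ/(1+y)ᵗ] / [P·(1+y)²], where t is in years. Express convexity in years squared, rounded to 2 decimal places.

With y = 0.028:
  t   CF        PV=CF/(1+0.028)^t    t·PV        t(t+1)·PV
  1       425.00       413.4241       413.4241         826.8482
  2       425.00       402.1635       804.3271       2,412.9813
  3       425.00       391.2097     1,173.6290       4,694.5161
  4       425.00       380.5542     1,522.2166       7,611.0832
  5       425.00       370.1889     1,850.9443      11,105.6661
  6       425.00       360.1059     2,160.6354      15,124.4480
  7    10,425.00     8,592.5934    60,148.1537     481,185.2298
  Σ                 10,910.2397    68,073.3304     522,960.7727
P = 10,910.2397.
Convexity = Σ t(t+1)·PV / [P·(1+y)²] = 522,960.7727 / (10,910.2397 × 1.056784) = 45.35745.

45.36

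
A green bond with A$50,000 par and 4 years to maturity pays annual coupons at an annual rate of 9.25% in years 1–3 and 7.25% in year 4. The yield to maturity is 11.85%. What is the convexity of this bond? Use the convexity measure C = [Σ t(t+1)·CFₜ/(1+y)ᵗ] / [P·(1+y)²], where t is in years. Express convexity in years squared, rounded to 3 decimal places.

13.299

With y = 0.1185:
  t   CF        PV=CF/(1+0.1185)^t    t·PV        t(t+1)·PV
  1     4,625.00     4,135.0022     4,135.0022       8,270.0045
  2     4,625.00     3,696.9175     7,393.8350      22,181.5051
  3     4,625.00     3,305.2459     9,915.7376      39,662.9505
  4    53,625.00    34,262.8395   137,051.3579     685,256.7894
  Σ                 45,400.0051   158,495.9328     755,371.2494
P = 45,400.0051.
Convexity = Σ t(t+1)·PV / [P·(1+y)²] = 755,371.2494 / (45,400.0051 × 1.251042) = 13.29942.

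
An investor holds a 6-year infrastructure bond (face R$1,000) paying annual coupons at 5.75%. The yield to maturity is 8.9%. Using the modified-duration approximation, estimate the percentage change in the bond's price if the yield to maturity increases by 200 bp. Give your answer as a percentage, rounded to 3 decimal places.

Periodic yield y = 0.089. Modified duration first:
  t   CF        PV=CF/(1+0.089)^t    t·PV
  1        57.50        52.8007        52.8007
  2        57.50        48.4855        96.9710
  3        57.50        44.5230       133.5689
  4        57.50        40.8843       163.5371
  5        57.50        37.5430       187.7148
  6     1,057.50       634.0348     3,804.2088
  Σ                    858.2713     4,438.8014
P = 858.2713; D_Mac = 5.17179 yrs; D_mod = 5.17179/(1+0.089) = 4.74912 yrs.
ΔP/P ≈ -D_mod · Δy = -4.74912 × (+0.02) = -0.094982 = -9.4982%.

-9.498%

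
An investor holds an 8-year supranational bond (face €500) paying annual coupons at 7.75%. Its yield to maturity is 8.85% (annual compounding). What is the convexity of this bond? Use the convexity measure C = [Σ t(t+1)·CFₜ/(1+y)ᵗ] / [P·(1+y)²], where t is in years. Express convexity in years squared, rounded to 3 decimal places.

42.796

With y = 0.0885:
  t   CF        PV=CF/(1+0.0885)^t    t·PV        t(t+1)·PV
  1        38.75        35.5994        35.5994          71.1989
  2        38.75        32.7051        65.4101         196.2303
  3        38.75        30.0460        90.1379         360.5518
  4        38.75        27.6031       110.4124         552.0621
  5        38.75        25.3588       126.7942         760.7655
  6        38.75        23.2971       139.7824         978.4765
  7        38.75        21.4029       149.8203       1,198.5625
  8       538.75       273.3756     2,187.0051      19,683.0462
  Σ                    469.3880     2,904.9620      23,800.8939
P = 469.3880.
Convexity = Σ t(t+1)·PV / [P·(1+y)²] = 23,800.8939 / (469.3880 × 1.184832) = 42.79612.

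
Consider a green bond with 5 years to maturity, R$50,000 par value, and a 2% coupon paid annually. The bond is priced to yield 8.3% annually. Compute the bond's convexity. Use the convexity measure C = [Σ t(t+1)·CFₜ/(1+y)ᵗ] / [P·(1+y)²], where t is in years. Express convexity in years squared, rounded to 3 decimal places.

24.038

With y = 0.083:
  t   CF        PV=CF/(1+0.083)^t    t·PV        t(t+1)·PV
  1     1,000.00       923.3610       923.3610       1,846.7221
  2     1,000.00       852.5956     1,705.1912       5,115.5736
  3     1,000.00       787.2536     2,361.7607       9,447.0427
  4     1,000.00       726.9193     2,907.6770      14,538.3851
  5    51,000.00    34,231.6547   171,158.2736   1,026,949.6416
  Σ                 37,521.7842   179,056.2635   1,057,897.3651
P = 37,521.7842.
Convexity = Σ t(t+1)·PV / [P·(1+y)²] = 1,057,897.3651 / (37,521.7842 × 1.172889) = 24.03827.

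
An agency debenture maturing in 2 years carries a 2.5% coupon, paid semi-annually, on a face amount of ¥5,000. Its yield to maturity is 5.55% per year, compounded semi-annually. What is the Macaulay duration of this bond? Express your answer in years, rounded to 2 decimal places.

Periodic yield y = 0.02775. Discount each cash flow and weight by its period:
  t   CF        PV=CF/(1+0.02775)^t    t·PV
  1        62.50        60.8125        60.8125
  2        62.50        59.1705       118.3409
  3        62.50        57.5728       172.7185
  4     5,062.50     4,537.4839    18,149.9355
  Σ                  4,715.0396    18,501.8074
Price P = Σ PV = 4,715.0396.
Macaulay duration = Σ(t·PV) / P = 18,501.8074 / 4,715.0396 = 3.92400 half-year periods.
In years: 3.92400 / 2 = 1.96200 years.

1.96 years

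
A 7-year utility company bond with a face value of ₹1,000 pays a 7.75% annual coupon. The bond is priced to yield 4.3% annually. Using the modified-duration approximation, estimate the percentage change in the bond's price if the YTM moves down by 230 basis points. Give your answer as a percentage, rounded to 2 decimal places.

Periodic yield y = 0.043. Modified duration first:
  t   CF        PV=CF/(1+0.043)^t    t·PV
  1        77.50        74.3049        74.3049
  2        77.50        71.2415       142.4830
  3        77.50        68.3044       204.9132
  4        77.50        65.4884       261.9537
  5        77.50        62.7885       313.9425
  6        77.50        60.1999       361.1995
  7     1,077.50       802.4669     5,617.2682
  Σ                  1,204.7945     6,976.0650
P = 1,204.7945; D_Mac = 5.79025 yrs; D_mod = 5.79025/(1+0.043) = 5.55154 yrs.
ΔP/P ≈ -D_mod · Δy = -5.55154 × (-0.023) = +0.127685 = +12.7685%.

+12.77%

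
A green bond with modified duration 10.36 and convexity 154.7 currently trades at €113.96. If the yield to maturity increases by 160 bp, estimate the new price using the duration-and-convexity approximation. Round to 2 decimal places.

Duration effect: -D_mod·Δy = -10.36 × (+0.016) = -0.165760
Convexity effect: ½·C·(Δy)² = 0.5 × 154.7 × (0.016)² = +0.0198016
ΔP/P ≈ -0.165760 + 0.0198016 = -0.1459584
New price ≈ 113.96 × (1 - 0.1459584) = 97.326580736.

€97.33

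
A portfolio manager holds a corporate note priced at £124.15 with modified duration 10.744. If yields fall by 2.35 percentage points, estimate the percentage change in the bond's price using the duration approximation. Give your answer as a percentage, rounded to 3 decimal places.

Duration approximation: ΔP/P ≈ -D_mod · Δy = -10.744 × (-0.0235) = +0.252484.
As a percentage: +25.2484%.

+25.248%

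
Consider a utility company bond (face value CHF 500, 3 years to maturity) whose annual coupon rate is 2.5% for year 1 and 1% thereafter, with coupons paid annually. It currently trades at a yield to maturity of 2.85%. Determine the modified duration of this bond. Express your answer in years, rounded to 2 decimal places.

2.86 years

Periodic yield y = 0.0285. First find Macaulay duration:
  t   CF        PV=CF/(1+0.0285)^t    t·PV
  1        12.50        12.1536        12.1536
  2         5.00         4.7267         9.4535
  3       505.00       464.1715     1,392.5146
  Σ                    481.0519     1,414.1217
P = 481.0519; Macaulay duration = 1,414.1217 / 481.0519 = 2.93964 years.
Modified duration = D_Mac / (1 + y) = 2.93964 / 1.0285 = 2.85819 years.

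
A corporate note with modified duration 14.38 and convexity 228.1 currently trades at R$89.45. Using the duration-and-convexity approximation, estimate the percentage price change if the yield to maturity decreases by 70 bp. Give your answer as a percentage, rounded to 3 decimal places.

Duration effect: -D_mod·Δy = -14.38 × (-0.007) = +0.100660
Convexity effect: ½·C·(Δy)² = 0.5 × 228.1 × (-0.007)² = +0.00558845
ΔP/P ≈ +0.100660 + 0.00558845 = +0.10624845
= +10.624845%.

+10.625%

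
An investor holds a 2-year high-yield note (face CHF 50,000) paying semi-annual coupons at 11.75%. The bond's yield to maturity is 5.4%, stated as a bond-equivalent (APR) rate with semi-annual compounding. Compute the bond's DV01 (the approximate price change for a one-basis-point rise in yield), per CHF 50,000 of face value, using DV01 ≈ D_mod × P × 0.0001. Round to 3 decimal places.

Periodic yield y = 0.027.
  t   CF        PV=CF/(1+0.027)^t    t·PV
  1     2,937.50     2,860.2726     2,860.2726
  2     2,937.50     2,785.0756     5,570.1512
  3     2,937.50     2,711.8555     8,135.5665
  4    52,937.50    47,586.2688   190,345.0751
  Σ                 55,943.4725   206,911.0655
P = 55,943.4725; D_Mac = 3.69857 half-year periods = 1.84929 yrs; D_mod = 1.80067 yrs.
DV01 ≈ 1.80067 × 55,943.4725 × 0.0001 = 10.073567.

CHF 10.074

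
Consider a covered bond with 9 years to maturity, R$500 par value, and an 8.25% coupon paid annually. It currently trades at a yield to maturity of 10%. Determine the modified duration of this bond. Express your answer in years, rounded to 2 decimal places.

5.96 years

Periodic yield y = 0.1. First find Macaulay duration:
  t   CF        PV=CF/(1+0.1)^t    t·PV
  1        41.25        37.5000        37.5000
  2        41.25        34.0909        68.1818
  3        41.25        30.9917        92.9752
  4        41.25        28.1743       112.6972
  5        41.25        25.6130       128.0650
  6        41.25        23.2845       139.7073
  7        41.25        21.1678       148.1744
  8        41.25        19.2434       153.9474
  9       541.25       229.5428     2,065.8855
  Σ                    449.6085     2,947.1339
P = 449.6085; Macaulay duration = 2,947.1339 / 449.6085 = 6.55489 years.
Modified duration = D_Mac / (1 + y) = 6.55489 / 1.1 = 5.95899 years.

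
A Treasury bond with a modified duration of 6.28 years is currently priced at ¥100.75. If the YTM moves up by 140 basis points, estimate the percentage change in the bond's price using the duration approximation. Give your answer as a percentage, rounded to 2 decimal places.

-8.79%

Duration approximation: ΔP/P ≈ -D_mod · Δy = -6.28 × (+0.014) = -0.087920.
As a percentage: -8.7920%.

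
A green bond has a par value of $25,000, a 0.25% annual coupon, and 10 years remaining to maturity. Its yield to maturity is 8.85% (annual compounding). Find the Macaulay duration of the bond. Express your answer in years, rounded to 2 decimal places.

Periodic yield y = 0.0885. Discount each cash flow and weight by its year:
  t   CF        PV=CF/(1+0.0885)^t    t·PV
  1        62.50        57.4185        57.4185
  2        62.50        52.7501       105.5002
  3        62.50        48.4613       145.3838
  4        62.50        44.5211       178.0846
  5        62.50        40.9014       204.5068
  6        62.50        37.5759       225.4554
  7        62.50        34.5208       241.6457
  8        62.50        31.7141       253.7129
  9        62.50        29.1356       262.2205
  10   25,062.50    10,733.4678   107,334.6776
  Σ                 11,110.4665   109,008.6059
Price P = Σ PV = 11,110.4665.
Macaulay duration = Σ(t·PV) / P = 109,008.6059 / 11,110.4665 = 9.81134 years.

9.81 years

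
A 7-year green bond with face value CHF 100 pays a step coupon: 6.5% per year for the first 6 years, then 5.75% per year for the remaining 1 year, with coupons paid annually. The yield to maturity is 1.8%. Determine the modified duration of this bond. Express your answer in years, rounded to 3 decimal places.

5.892 years

Periodic yield y = 0.018. First find Macaulay duration:
  t   CF        PV=CF/(1+0.018)^t    t·PV
  1         6.50         6.3851         6.3851
  2         6.50         6.2722        12.5443
  3         6.50         6.1613        18.4838
  4         6.50         6.0523        24.2093
  5         6.50         5.9453        29.7265
  6         6.50         5.8402        35.0411
  7       105.75        93.3353       653.3471
  Σ                    129.9916       779.7373
P = 129.9916; Macaulay duration = 779.7373 / 129.9916 = 5.99837 years.
Modified duration = D_Mac / (1 + y) = 5.99837 / 1.018 = 5.89230 years.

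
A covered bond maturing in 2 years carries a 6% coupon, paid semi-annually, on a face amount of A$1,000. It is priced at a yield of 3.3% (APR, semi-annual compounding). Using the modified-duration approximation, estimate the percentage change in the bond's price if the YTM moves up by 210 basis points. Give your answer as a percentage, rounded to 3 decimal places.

-3.960%

Periodic yield y = 0.0165. Modified duration first:
  t   CF        PV=CF/(1+0.0165)^t    t·PV
  1        30.00        29.5130        29.5130
  2        30.00        29.0340        58.0679
  3        30.00        28.5627        85.6881
  4     1,030.00       964.7342     3,858.9370
  Σ                  1,051.8439     4,032.2060
P = 1,051.8439; D_Mac = 3.83346 half-year periods = 1.91673 yrs; D_mod = 1.91673/(1+0.0165) = 1.88562 yrs.
ΔP/P ≈ -D_mod · Δy = -1.88562 × (+0.021) = -0.039598 = -3.9598%.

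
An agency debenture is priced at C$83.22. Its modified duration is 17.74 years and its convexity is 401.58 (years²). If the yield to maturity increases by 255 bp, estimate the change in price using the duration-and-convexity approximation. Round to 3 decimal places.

-C$26.781

Duration effect: -D_mod·Δy = -17.74 × (+0.0255) = -0.452370
Convexity effect: ½·C·(Δy)² = 0.5 × 401.58 × (0.0255)² = +0.1305636975
ΔP/P ≈ -0.452370 + 0.1305636975 = -0.3218063025
ΔP ≈ 83.22 × (-0.3218063025) = -26.78072049405.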